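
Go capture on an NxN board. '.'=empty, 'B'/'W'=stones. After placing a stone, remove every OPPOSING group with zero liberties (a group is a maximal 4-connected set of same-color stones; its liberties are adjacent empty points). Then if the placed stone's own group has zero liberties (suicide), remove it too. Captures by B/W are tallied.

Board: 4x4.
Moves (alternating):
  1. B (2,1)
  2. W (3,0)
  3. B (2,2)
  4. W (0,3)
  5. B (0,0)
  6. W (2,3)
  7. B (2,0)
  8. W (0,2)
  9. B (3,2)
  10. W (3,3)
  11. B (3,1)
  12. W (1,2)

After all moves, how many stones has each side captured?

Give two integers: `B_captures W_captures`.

Move 1: B@(2,1) -> caps B=0 W=0
Move 2: W@(3,0) -> caps B=0 W=0
Move 3: B@(2,2) -> caps B=0 W=0
Move 4: W@(0,3) -> caps B=0 W=0
Move 5: B@(0,0) -> caps B=0 W=0
Move 6: W@(2,3) -> caps B=0 W=0
Move 7: B@(2,0) -> caps B=0 W=0
Move 8: W@(0,2) -> caps B=0 W=0
Move 9: B@(3,2) -> caps B=0 W=0
Move 10: W@(3,3) -> caps B=0 W=0
Move 11: B@(3,1) -> caps B=1 W=0
Move 12: W@(1,2) -> caps B=1 W=0

Answer: 1 0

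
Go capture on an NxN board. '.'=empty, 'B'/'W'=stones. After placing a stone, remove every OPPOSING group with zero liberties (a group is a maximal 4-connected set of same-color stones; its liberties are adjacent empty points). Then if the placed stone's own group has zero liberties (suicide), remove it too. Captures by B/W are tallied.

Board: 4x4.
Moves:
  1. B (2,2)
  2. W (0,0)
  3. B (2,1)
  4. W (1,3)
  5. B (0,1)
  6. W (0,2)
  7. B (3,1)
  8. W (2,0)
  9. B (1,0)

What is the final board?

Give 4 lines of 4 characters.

Move 1: B@(2,2) -> caps B=0 W=0
Move 2: W@(0,0) -> caps B=0 W=0
Move 3: B@(2,1) -> caps B=0 W=0
Move 4: W@(1,3) -> caps B=0 W=0
Move 5: B@(0,1) -> caps B=0 W=0
Move 6: W@(0,2) -> caps B=0 W=0
Move 7: B@(3,1) -> caps B=0 W=0
Move 8: W@(2,0) -> caps B=0 W=0
Move 9: B@(1,0) -> caps B=1 W=0

Answer: .BW.
B..W
WBB.
.B..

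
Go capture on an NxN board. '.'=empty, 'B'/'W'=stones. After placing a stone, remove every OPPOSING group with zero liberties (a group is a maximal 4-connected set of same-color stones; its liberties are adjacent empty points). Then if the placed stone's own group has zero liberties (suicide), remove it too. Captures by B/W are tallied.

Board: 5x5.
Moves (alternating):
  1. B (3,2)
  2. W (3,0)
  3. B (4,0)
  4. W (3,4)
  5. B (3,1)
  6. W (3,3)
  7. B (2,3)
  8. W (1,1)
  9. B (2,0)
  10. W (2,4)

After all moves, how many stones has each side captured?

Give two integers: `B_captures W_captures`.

Answer: 1 0

Derivation:
Move 1: B@(3,2) -> caps B=0 W=0
Move 2: W@(3,0) -> caps B=0 W=0
Move 3: B@(4,0) -> caps B=0 W=0
Move 4: W@(3,4) -> caps B=0 W=0
Move 5: B@(3,1) -> caps B=0 W=0
Move 6: W@(3,3) -> caps B=0 W=0
Move 7: B@(2,3) -> caps B=0 W=0
Move 8: W@(1,1) -> caps B=0 W=0
Move 9: B@(2,0) -> caps B=1 W=0
Move 10: W@(2,4) -> caps B=1 W=0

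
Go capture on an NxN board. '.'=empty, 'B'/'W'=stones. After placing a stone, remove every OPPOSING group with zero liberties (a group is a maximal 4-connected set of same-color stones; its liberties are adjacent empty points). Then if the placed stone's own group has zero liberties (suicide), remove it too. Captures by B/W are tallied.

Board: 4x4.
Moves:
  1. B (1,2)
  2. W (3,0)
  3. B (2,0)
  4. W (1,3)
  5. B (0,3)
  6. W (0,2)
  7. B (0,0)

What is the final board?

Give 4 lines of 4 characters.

Answer: B.W.
..BW
B...
W...

Derivation:
Move 1: B@(1,2) -> caps B=0 W=0
Move 2: W@(3,0) -> caps B=0 W=0
Move 3: B@(2,0) -> caps B=0 W=0
Move 4: W@(1,3) -> caps B=0 W=0
Move 5: B@(0,3) -> caps B=0 W=0
Move 6: W@(0,2) -> caps B=0 W=1
Move 7: B@(0,0) -> caps B=0 W=1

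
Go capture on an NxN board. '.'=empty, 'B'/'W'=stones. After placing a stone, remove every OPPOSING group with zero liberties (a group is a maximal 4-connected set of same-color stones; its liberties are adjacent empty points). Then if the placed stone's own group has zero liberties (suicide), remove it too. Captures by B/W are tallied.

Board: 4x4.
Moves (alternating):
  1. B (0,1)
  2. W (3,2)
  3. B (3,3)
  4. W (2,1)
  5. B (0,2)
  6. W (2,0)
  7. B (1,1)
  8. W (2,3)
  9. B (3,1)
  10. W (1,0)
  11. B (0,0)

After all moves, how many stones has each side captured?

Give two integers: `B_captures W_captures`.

Move 1: B@(0,1) -> caps B=0 W=0
Move 2: W@(3,2) -> caps B=0 W=0
Move 3: B@(3,3) -> caps B=0 W=0
Move 4: W@(2,1) -> caps B=0 W=0
Move 5: B@(0,2) -> caps B=0 W=0
Move 6: W@(2,0) -> caps B=0 W=0
Move 7: B@(1,1) -> caps B=0 W=0
Move 8: W@(2,3) -> caps B=0 W=1
Move 9: B@(3,1) -> caps B=0 W=1
Move 10: W@(1,0) -> caps B=0 W=1
Move 11: B@(0,0) -> caps B=0 W=1

Answer: 0 1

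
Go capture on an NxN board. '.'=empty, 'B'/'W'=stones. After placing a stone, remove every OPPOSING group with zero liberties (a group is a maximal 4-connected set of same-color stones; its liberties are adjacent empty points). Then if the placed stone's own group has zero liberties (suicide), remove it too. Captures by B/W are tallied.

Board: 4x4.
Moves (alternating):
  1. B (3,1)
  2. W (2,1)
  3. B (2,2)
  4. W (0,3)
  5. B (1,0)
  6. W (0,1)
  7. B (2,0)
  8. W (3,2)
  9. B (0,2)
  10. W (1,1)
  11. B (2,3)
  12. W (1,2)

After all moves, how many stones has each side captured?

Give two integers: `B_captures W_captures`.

Answer: 0 1

Derivation:
Move 1: B@(3,1) -> caps B=0 W=0
Move 2: W@(2,1) -> caps B=0 W=0
Move 3: B@(2,2) -> caps B=0 W=0
Move 4: W@(0,3) -> caps B=0 W=0
Move 5: B@(1,0) -> caps B=0 W=0
Move 6: W@(0,1) -> caps B=0 W=0
Move 7: B@(2,0) -> caps B=0 W=0
Move 8: W@(3,2) -> caps B=0 W=0
Move 9: B@(0,2) -> caps B=0 W=0
Move 10: W@(1,1) -> caps B=0 W=0
Move 11: B@(2,3) -> caps B=0 W=0
Move 12: W@(1,2) -> caps B=0 W=1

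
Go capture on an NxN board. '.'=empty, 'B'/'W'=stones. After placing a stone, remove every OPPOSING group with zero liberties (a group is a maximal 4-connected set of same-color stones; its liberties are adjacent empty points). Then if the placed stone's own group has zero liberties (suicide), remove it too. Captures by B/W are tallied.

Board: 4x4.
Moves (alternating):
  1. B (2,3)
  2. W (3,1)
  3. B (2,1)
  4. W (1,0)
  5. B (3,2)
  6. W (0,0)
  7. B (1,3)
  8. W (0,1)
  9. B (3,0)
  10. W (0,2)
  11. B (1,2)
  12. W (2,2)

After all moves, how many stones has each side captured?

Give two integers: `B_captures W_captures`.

Move 1: B@(2,3) -> caps B=0 W=0
Move 2: W@(3,1) -> caps B=0 W=0
Move 3: B@(2,1) -> caps B=0 W=0
Move 4: W@(1,0) -> caps B=0 W=0
Move 5: B@(3,2) -> caps B=0 W=0
Move 6: W@(0,0) -> caps B=0 W=0
Move 7: B@(1,3) -> caps B=0 W=0
Move 8: W@(0,1) -> caps B=0 W=0
Move 9: B@(3,0) -> caps B=1 W=0
Move 10: W@(0,2) -> caps B=1 W=0
Move 11: B@(1,2) -> caps B=1 W=0
Move 12: W@(2,2) -> caps B=1 W=0

Answer: 1 0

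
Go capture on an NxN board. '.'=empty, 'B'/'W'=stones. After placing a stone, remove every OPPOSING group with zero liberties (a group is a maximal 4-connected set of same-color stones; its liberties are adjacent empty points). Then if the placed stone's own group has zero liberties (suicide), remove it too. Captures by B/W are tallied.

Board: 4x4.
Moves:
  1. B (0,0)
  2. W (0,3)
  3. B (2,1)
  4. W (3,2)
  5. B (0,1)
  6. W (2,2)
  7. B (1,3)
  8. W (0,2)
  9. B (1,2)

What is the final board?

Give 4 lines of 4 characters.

Move 1: B@(0,0) -> caps B=0 W=0
Move 2: W@(0,3) -> caps B=0 W=0
Move 3: B@(2,1) -> caps B=0 W=0
Move 4: W@(3,2) -> caps B=0 W=0
Move 5: B@(0,1) -> caps B=0 W=0
Move 6: W@(2,2) -> caps B=0 W=0
Move 7: B@(1,3) -> caps B=0 W=0
Move 8: W@(0,2) -> caps B=0 W=0
Move 9: B@(1,2) -> caps B=2 W=0

Answer: BB..
..BB
.BW.
..W.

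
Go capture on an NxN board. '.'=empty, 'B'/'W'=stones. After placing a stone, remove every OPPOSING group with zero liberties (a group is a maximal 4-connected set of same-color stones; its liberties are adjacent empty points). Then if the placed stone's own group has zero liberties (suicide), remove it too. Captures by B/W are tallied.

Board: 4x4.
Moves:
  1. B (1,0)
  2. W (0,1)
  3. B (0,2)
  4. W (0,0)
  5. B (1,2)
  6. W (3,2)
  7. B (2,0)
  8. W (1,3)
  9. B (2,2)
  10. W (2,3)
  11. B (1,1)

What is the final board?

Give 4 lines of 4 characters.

Answer: ..B.
BBBW
B.BW
..W.

Derivation:
Move 1: B@(1,0) -> caps B=0 W=0
Move 2: W@(0,1) -> caps B=0 W=0
Move 3: B@(0,2) -> caps B=0 W=0
Move 4: W@(0,0) -> caps B=0 W=0
Move 5: B@(1,2) -> caps B=0 W=0
Move 6: W@(3,2) -> caps B=0 W=0
Move 7: B@(2,0) -> caps B=0 W=0
Move 8: W@(1,3) -> caps B=0 W=0
Move 9: B@(2,2) -> caps B=0 W=0
Move 10: W@(2,3) -> caps B=0 W=0
Move 11: B@(1,1) -> caps B=2 W=0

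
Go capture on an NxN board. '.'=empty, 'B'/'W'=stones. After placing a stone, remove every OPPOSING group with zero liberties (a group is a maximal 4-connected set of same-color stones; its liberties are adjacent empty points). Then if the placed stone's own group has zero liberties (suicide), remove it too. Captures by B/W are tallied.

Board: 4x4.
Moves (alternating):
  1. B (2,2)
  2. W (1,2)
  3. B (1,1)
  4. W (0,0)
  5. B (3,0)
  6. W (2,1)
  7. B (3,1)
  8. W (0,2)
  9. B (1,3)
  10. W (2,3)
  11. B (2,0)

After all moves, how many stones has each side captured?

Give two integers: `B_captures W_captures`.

Move 1: B@(2,2) -> caps B=0 W=0
Move 2: W@(1,2) -> caps B=0 W=0
Move 3: B@(1,1) -> caps B=0 W=0
Move 4: W@(0,0) -> caps B=0 W=0
Move 5: B@(3,0) -> caps B=0 W=0
Move 6: W@(2,1) -> caps B=0 W=0
Move 7: B@(3,1) -> caps B=0 W=0
Move 8: W@(0,2) -> caps B=0 W=0
Move 9: B@(1,3) -> caps B=0 W=0
Move 10: W@(2,3) -> caps B=0 W=0
Move 11: B@(2,0) -> caps B=1 W=0

Answer: 1 0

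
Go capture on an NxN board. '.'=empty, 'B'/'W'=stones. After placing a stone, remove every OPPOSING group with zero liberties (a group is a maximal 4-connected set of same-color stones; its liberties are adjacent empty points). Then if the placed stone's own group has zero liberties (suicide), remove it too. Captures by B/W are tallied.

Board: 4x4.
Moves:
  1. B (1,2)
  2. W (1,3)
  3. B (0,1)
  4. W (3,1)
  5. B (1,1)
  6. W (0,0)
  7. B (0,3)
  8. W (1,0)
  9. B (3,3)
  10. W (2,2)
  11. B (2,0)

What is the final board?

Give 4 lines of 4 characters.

Answer: .B.B
.BBW
B.W.
.W.B

Derivation:
Move 1: B@(1,2) -> caps B=0 W=0
Move 2: W@(1,3) -> caps B=0 W=0
Move 3: B@(0,1) -> caps B=0 W=0
Move 4: W@(3,1) -> caps B=0 W=0
Move 5: B@(1,1) -> caps B=0 W=0
Move 6: W@(0,0) -> caps B=0 W=0
Move 7: B@(0,3) -> caps B=0 W=0
Move 8: W@(1,0) -> caps B=0 W=0
Move 9: B@(3,3) -> caps B=0 W=0
Move 10: W@(2,2) -> caps B=0 W=0
Move 11: B@(2,0) -> caps B=2 W=0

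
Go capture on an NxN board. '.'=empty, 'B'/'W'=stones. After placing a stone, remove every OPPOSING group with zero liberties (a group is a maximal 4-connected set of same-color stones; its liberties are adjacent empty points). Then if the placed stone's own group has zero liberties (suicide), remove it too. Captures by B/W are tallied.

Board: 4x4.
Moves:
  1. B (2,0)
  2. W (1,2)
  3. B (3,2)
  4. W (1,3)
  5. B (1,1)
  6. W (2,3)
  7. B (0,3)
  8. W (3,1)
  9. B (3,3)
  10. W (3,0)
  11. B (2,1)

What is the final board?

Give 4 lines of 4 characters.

Move 1: B@(2,0) -> caps B=0 W=0
Move 2: W@(1,2) -> caps B=0 W=0
Move 3: B@(3,2) -> caps B=0 W=0
Move 4: W@(1,3) -> caps B=0 W=0
Move 5: B@(1,1) -> caps B=0 W=0
Move 6: W@(2,3) -> caps B=0 W=0
Move 7: B@(0,3) -> caps B=0 W=0
Move 8: W@(3,1) -> caps B=0 W=0
Move 9: B@(3,3) -> caps B=0 W=0
Move 10: W@(3,0) -> caps B=0 W=0
Move 11: B@(2,1) -> caps B=2 W=0

Answer: ...B
.BWW
BB.W
..BB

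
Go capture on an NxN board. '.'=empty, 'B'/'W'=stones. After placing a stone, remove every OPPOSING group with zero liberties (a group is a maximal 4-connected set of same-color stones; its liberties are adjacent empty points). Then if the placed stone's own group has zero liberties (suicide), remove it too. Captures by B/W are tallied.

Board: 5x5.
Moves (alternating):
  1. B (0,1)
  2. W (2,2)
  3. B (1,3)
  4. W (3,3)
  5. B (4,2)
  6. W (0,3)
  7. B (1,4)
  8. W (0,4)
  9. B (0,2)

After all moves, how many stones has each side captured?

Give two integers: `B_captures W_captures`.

Move 1: B@(0,1) -> caps B=0 W=0
Move 2: W@(2,2) -> caps B=0 W=0
Move 3: B@(1,3) -> caps B=0 W=0
Move 4: W@(3,3) -> caps B=0 W=0
Move 5: B@(4,2) -> caps B=0 W=0
Move 6: W@(0,3) -> caps B=0 W=0
Move 7: B@(1,4) -> caps B=0 W=0
Move 8: W@(0,4) -> caps B=0 W=0
Move 9: B@(0,2) -> caps B=2 W=0

Answer: 2 0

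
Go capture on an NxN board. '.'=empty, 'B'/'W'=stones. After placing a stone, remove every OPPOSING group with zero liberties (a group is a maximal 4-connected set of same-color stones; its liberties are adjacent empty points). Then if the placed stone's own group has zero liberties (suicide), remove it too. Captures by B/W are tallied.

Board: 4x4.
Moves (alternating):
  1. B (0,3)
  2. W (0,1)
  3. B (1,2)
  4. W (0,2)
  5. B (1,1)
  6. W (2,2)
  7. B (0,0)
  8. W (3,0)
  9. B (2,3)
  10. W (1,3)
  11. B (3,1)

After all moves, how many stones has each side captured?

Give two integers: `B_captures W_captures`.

Answer: 2 0

Derivation:
Move 1: B@(0,3) -> caps B=0 W=0
Move 2: W@(0,1) -> caps B=0 W=0
Move 3: B@(1,2) -> caps B=0 W=0
Move 4: W@(0,2) -> caps B=0 W=0
Move 5: B@(1,1) -> caps B=0 W=0
Move 6: W@(2,2) -> caps B=0 W=0
Move 7: B@(0,0) -> caps B=2 W=0
Move 8: W@(3,0) -> caps B=2 W=0
Move 9: B@(2,3) -> caps B=2 W=0
Move 10: W@(1,3) -> caps B=2 W=0
Move 11: B@(3,1) -> caps B=2 W=0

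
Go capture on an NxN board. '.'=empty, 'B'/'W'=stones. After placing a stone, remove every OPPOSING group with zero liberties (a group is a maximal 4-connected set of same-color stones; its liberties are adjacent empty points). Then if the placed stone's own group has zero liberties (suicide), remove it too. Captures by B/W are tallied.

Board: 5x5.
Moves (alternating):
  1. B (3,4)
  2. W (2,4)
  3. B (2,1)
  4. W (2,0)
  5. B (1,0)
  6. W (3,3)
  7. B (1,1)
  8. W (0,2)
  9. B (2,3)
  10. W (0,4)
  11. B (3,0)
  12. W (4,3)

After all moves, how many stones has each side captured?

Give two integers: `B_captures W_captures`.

Move 1: B@(3,4) -> caps B=0 W=0
Move 2: W@(2,4) -> caps B=0 W=0
Move 3: B@(2,1) -> caps B=0 W=0
Move 4: W@(2,0) -> caps B=0 W=0
Move 5: B@(1,0) -> caps B=0 W=0
Move 6: W@(3,3) -> caps B=0 W=0
Move 7: B@(1,1) -> caps B=0 W=0
Move 8: W@(0,2) -> caps B=0 W=0
Move 9: B@(2,3) -> caps B=0 W=0
Move 10: W@(0,4) -> caps B=0 W=0
Move 11: B@(3,0) -> caps B=1 W=0
Move 12: W@(4,3) -> caps B=1 W=0

Answer: 1 0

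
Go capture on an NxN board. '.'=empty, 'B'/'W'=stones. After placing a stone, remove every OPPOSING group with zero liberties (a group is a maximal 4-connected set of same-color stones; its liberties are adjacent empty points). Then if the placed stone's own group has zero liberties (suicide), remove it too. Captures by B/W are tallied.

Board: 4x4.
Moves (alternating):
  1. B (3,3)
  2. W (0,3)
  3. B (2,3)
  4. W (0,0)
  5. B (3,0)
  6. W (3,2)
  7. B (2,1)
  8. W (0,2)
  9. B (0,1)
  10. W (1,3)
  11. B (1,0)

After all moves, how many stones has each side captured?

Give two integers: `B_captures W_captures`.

Move 1: B@(3,3) -> caps B=0 W=0
Move 2: W@(0,3) -> caps B=0 W=0
Move 3: B@(2,3) -> caps B=0 W=0
Move 4: W@(0,0) -> caps B=0 W=0
Move 5: B@(3,0) -> caps B=0 W=0
Move 6: W@(3,2) -> caps B=0 W=0
Move 7: B@(2,1) -> caps B=0 W=0
Move 8: W@(0,2) -> caps B=0 W=0
Move 9: B@(0,1) -> caps B=0 W=0
Move 10: W@(1,3) -> caps B=0 W=0
Move 11: B@(1,0) -> caps B=1 W=0

Answer: 1 0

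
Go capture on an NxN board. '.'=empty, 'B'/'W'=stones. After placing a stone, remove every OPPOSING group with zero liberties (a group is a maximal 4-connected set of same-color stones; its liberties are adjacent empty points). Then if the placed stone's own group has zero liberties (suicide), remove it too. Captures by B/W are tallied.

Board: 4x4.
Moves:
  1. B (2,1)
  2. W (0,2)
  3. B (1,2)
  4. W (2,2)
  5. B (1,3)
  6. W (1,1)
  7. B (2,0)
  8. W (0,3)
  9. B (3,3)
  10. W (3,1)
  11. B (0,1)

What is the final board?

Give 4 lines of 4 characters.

Move 1: B@(2,1) -> caps B=0 W=0
Move 2: W@(0,2) -> caps B=0 W=0
Move 3: B@(1,2) -> caps B=0 W=0
Move 4: W@(2,2) -> caps B=0 W=0
Move 5: B@(1,3) -> caps B=0 W=0
Move 6: W@(1,1) -> caps B=0 W=0
Move 7: B@(2,0) -> caps B=0 W=0
Move 8: W@(0,3) -> caps B=0 W=0
Move 9: B@(3,3) -> caps B=0 W=0
Move 10: W@(3,1) -> caps B=0 W=0
Move 11: B@(0,1) -> caps B=2 W=0

Answer: .B..
.WBB
BBW.
.W.B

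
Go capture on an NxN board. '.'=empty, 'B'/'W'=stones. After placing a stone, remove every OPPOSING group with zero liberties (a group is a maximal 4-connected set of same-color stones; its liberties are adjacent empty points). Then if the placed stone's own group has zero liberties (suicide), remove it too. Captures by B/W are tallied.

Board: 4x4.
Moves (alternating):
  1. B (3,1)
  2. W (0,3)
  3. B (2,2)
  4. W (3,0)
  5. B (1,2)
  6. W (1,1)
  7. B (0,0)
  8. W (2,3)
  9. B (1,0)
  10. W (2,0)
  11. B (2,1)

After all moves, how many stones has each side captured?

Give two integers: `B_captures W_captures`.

Answer: 2 0

Derivation:
Move 1: B@(3,1) -> caps B=0 W=0
Move 2: W@(0,3) -> caps B=0 W=0
Move 3: B@(2,2) -> caps B=0 W=0
Move 4: W@(3,0) -> caps B=0 W=0
Move 5: B@(1,2) -> caps B=0 W=0
Move 6: W@(1,1) -> caps B=0 W=0
Move 7: B@(0,0) -> caps B=0 W=0
Move 8: W@(2,3) -> caps B=0 W=0
Move 9: B@(1,0) -> caps B=0 W=0
Move 10: W@(2,0) -> caps B=0 W=0
Move 11: B@(2,1) -> caps B=2 W=0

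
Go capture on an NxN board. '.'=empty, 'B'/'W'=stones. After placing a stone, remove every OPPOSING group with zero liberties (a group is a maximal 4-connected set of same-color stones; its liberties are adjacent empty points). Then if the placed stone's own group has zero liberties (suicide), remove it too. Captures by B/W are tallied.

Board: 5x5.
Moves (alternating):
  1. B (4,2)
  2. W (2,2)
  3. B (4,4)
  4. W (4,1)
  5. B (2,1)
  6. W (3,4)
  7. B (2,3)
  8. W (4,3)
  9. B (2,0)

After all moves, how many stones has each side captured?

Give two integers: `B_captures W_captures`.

Answer: 0 1

Derivation:
Move 1: B@(4,2) -> caps B=0 W=0
Move 2: W@(2,2) -> caps B=0 W=0
Move 3: B@(4,4) -> caps B=0 W=0
Move 4: W@(4,1) -> caps B=0 W=0
Move 5: B@(2,1) -> caps B=0 W=0
Move 6: W@(3,4) -> caps B=0 W=0
Move 7: B@(2,3) -> caps B=0 W=0
Move 8: W@(4,3) -> caps B=0 W=1
Move 9: B@(2,0) -> caps B=0 W=1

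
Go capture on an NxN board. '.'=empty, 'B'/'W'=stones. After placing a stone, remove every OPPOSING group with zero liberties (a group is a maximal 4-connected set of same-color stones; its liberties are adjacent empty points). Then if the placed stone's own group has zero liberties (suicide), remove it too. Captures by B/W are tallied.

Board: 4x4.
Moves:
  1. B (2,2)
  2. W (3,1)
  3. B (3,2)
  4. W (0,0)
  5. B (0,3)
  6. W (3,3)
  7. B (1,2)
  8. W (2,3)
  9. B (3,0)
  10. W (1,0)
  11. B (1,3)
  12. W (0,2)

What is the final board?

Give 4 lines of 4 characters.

Answer: W.WB
W.BB
..B.
BWB.

Derivation:
Move 1: B@(2,2) -> caps B=0 W=0
Move 2: W@(3,1) -> caps B=0 W=0
Move 3: B@(3,2) -> caps B=0 W=0
Move 4: W@(0,0) -> caps B=0 W=0
Move 5: B@(0,3) -> caps B=0 W=0
Move 6: W@(3,3) -> caps B=0 W=0
Move 7: B@(1,2) -> caps B=0 W=0
Move 8: W@(2,3) -> caps B=0 W=0
Move 9: B@(3,0) -> caps B=0 W=0
Move 10: W@(1,0) -> caps B=0 W=0
Move 11: B@(1,3) -> caps B=2 W=0
Move 12: W@(0,2) -> caps B=2 W=0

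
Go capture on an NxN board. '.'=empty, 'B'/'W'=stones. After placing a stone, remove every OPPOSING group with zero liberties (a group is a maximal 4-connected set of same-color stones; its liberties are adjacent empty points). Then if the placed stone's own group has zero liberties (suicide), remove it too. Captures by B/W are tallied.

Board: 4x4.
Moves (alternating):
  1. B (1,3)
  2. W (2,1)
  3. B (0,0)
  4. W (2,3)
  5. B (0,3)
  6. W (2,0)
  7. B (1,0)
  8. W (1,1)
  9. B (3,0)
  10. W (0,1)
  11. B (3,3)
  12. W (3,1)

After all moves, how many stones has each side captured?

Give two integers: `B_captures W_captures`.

Answer: 0 3

Derivation:
Move 1: B@(1,3) -> caps B=0 W=0
Move 2: W@(2,1) -> caps B=0 W=0
Move 3: B@(0,0) -> caps B=0 W=0
Move 4: W@(2,3) -> caps B=0 W=0
Move 5: B@(0,3) -> caps B=0 W=0
Move 6: W@(2,0) -> caps B=0 W=0
Move 7: B@(1,0) -> caps B=0 W=0
Move 8: W@(1,1) -> caps B=0 W=0
Move 9: B@(3,0) -> caps B=0 W=0
Move 10: W@(0,1) -> caps B=0 W=2
Move 11: B@(3,3) -> caps B=0 W=2
Move 12: W@(3,1) -> caps B=0 W=3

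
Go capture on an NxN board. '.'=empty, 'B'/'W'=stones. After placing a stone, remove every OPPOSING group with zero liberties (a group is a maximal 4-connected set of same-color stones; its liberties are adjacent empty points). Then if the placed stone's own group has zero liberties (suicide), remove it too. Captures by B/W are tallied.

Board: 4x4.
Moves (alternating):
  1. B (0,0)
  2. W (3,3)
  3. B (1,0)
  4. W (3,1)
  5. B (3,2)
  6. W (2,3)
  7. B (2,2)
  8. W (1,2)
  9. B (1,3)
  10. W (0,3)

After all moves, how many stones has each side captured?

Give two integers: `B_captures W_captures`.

Move 1: B@(0,0) -> caps B=0 W=0
Move 2: W@(3,3) -> caps B=0 W=0
Move 3: B@(1,0) -> caps B=0 W=0
Move 4: W@(3,1) -> caps B=0 W=0
Move 5: B@(3,2) -> caps B=0 W=0
Move 6: W@(2,3) -> caps B=0 W=0
Move 7: B@(2,2) -> caps B=0 W=0
Move 8: W@(1,2) -> caps B=0 W=0
Move 9: B@(1,3) -> caps B=2 W=0
Move 10: W@(0,3) -> caps B=2 W=0

Answer: 2 0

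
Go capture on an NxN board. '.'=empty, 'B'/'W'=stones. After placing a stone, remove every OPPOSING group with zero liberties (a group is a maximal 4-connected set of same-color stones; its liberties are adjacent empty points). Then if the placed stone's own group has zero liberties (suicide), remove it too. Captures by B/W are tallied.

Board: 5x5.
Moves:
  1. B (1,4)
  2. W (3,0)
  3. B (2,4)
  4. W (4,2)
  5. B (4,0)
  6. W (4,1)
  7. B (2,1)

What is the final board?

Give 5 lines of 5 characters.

Answer: .....
....B
.B..B
W....
.WW..

Derivation:
Move 1: B@(1,4) -> caps B=0 W=0
Move 2: W@(3,0) -> caps B=0 W=0
Move 3: B@(2,4) -> caps B=0 W=0
Move 4: W@(4,2) -> caps B=0 W=0
Move 5: B@(4,0) -> caps B=0 W=0
Move 6: W@(4,1) -> caps B=0 W=1
Move 7: B@(2,1) -> caps B=0 W=1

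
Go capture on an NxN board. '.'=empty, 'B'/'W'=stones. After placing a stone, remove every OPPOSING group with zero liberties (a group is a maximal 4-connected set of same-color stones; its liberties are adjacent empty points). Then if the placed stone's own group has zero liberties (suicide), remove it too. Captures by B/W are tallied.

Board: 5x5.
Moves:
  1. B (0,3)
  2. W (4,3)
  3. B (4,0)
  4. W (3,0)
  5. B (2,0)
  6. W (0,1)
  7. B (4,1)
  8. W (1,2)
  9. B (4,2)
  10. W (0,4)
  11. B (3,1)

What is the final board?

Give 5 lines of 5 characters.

Move 1: B@(0,3) -> caps B=0 W=0
Move 2: W@(4,3) -> caps B=0 W=0
Move 3: B@(4,0) -> caps B=0 W=0
Move 4: W@(3,0) -> caps B=0 W=0
Move 5: B@(2,0) -> caps B=0 W=0
Move 6: W@(0,1) -> caps B=0 W=0
Move 7: B@(4,1) -> caps B=0 W=0
Move 8: W@(1,2) -> caps B=0 W=0
Move 9: B@(4,2) -> caps B=0 W=0
Move 10: W@(0,4) -> caps B=0 W=0
Move 11: B@(3,1) -> caps B=1 W=0

Answer: .W.BW
..W..
B....
.B...
BBBW.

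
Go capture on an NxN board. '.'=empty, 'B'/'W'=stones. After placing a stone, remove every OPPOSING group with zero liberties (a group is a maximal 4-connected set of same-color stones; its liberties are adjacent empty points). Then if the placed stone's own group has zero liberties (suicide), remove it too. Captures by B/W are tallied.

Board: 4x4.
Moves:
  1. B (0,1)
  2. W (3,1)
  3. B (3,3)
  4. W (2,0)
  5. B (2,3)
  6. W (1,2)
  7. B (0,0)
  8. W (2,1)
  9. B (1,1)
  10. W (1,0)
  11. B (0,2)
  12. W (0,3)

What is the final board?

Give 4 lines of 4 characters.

Answer: ...W
W.W.
WW.B
.W.B

Derivation:
Move 1: B@(0,1) -> caps B=0 W=0
Move 2: W@(3,1) -> caps B=0 W=0
Move 3: B@(3,3) -> caps B=0 W=0
Move 4: W@(2,0) -> caps B=0 W=0
Move 5: B@(2,3) -> caps B=0 W=0
Move 6: W@(1,2) -> caps B=0 W=0
Move 7: B@(0,0) -> caps B=0 W=0
Move 8: W@(2,1) -> caps B=0 W=0
Move 9: B@(1,1) -> caps B=0 W=0
Move 10: W@(1,0) -> caps B=0 W=0
Move 11: B@(0,2) -> caps B=0 W=0
Move 12: W@(0,3) -> caps B=0 W=4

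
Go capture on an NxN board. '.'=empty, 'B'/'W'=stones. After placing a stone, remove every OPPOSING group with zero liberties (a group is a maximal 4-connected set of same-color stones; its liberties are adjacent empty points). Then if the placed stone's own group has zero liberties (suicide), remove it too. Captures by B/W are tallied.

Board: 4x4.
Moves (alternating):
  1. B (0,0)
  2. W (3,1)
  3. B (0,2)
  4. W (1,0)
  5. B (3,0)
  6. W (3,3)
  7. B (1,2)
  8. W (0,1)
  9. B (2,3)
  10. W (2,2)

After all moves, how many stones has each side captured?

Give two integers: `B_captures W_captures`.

Move 1: B@(0,0) -> caps B=0 W=0
Move 2: W@(3,1) -> caps B=0 W=0
Move 3: B@(0,2) -> caps B=0 W=0
Move 4: W@(1,0) -> caps B=0 W=0
Move 5: B@(3,0) -> caps B=0 W=0
Move 6: W@(3,3) -> caps B=0 W=0
Move 7: B@(1,2) -> caps B=0 W=0
Move 8: W@(0,1) -> caps B=0 W=1
Move 9: B@(2,3) -> caps B=0 W=1
Move 10: W@(2,2) -> caps B=0 W=1

Answer: 0 1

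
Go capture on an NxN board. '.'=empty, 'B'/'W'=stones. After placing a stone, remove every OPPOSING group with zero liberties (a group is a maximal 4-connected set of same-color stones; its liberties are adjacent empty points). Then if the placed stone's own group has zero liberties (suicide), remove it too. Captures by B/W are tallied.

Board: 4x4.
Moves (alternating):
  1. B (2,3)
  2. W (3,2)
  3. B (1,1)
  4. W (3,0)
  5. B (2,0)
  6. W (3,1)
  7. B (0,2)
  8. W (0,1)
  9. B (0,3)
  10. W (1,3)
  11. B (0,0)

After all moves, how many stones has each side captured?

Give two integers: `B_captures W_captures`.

Move 1: B@(2,3) -> caps B=0 W=0
Move 2: W@(3,2) -> caps B=0 W=0
Move 3: B@(1,1) -> caps B=0 W=0
Move 4: W@(3,0) -> caps B=0 W=0
Move 5: B@(2,0) -> caps B=0 W=0
Move 6: W@(3,1) -> caps B=0 W=0
Move 7: B@(0,2) -> caps B=0 W=0
Move 8: W@(0,1) -> caps B=0 W=0
Move 9: B@(0,3) -> caps B=0 W=0
Move 10: W@(1,3) -> caps B=0 W=0
Move 11: B@(0,0) -> caps B=1 W=0

Answer: 1 0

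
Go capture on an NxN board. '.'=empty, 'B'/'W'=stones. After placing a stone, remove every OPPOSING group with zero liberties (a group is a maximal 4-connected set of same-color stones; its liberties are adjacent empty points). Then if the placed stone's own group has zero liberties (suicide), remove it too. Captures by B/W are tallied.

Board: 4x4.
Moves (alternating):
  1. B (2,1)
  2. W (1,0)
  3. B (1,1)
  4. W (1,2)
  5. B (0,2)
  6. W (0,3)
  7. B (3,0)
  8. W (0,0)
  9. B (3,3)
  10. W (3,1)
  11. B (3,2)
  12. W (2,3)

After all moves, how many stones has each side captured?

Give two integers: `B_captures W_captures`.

Answer: 1 0

Derivation:
Move 1: B@(2,1) -> caps B=0 W=0
Move 2: W@(1,0) -> caps B=0 W=0
Move 3: B@(1,1) -> caps B=0 W=0
Move 4: W@(1,2) -> caps B=0 W=0
Move 5: B@(0,2) -> caps B=0 W=0
Move 6: W@(0,3) -> caps B=0 W=0
Move 7: B@(3,0) -> caps B=0 W=0
Move 8: W@(0,0) -> caps B=0 W=0
Move 9: B@(3,3) -> caps B=0 W=0
Move 10: W@(3,1) -> caps B=0 W=0
Move 11: B@(3,2) -> caps B=1 W=0
Move 12: W@(2,3) -> caps B=1 W=0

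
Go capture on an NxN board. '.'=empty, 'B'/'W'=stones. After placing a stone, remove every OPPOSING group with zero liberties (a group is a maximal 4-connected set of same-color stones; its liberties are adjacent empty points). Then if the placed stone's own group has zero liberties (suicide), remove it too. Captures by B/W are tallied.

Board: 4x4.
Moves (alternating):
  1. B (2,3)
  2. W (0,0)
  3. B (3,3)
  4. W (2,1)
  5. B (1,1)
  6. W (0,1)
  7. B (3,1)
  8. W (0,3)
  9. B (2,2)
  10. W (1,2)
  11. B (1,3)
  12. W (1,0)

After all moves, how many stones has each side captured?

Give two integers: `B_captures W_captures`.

Move 1: B@(2,3) -> caps B=0 W=0
Move 2: W@(0,0) -> caps B=0 W=0
Move 3: B@(3,3) -> caps B=0 W=0
Move 4: W@(2,1) -> caps B=0 W=0
Move 5: B@(1,1) -> caps B=0 W=0
Move 6: W@(0,1) -> caps B=0 W=0
Move 7: B@(3,1) -> caps B=0 W=0
Move 8: W@(0,3) -> caps B=0 W=0
Move 9: B@(2,2) -> caps B=0 W=0
Move 10: W@(1,2) -> caps B=0 W=0
Move 11: B@(1,3) -> caps B=0 W=0
Move 12: W@(1,0) -> caps B=0 W=1

Answer: 0 1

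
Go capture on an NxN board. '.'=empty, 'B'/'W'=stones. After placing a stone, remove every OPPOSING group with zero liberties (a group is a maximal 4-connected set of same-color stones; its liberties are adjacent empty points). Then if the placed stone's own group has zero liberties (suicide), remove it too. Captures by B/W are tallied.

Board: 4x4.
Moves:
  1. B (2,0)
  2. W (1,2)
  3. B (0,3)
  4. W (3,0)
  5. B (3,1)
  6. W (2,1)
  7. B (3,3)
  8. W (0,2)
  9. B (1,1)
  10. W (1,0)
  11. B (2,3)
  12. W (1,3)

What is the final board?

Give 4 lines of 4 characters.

Move 1: B@(2,0) -> caps B=0 W=0
Move 2: W@(1,2) -> caps B=0 W=0
Move 3: B@(0,3) -> caps B=0 W=0
Move 4: W@(3,0) -> caps B=0 W=0
Move 5: B@(3,1) -> caps B=1 W=0
Move 6: W@(2,1) -> caps B=1 W=0
Move 7: B@(3,3) -> caps B=1 W=0
Move 8: W@(0,2) -> caps B=1 W=0
Move 9: B@(1,1) -> caps B=1 W=0
Move 10: W@(1,0) -> caps B=1 W=0
Move 11: B@(2,3) -> caps B=1 W=0
Move 12: W@(1,3) -> caps B=1 W=1

Answer: ..W.
WBWW
BW.B
.B.B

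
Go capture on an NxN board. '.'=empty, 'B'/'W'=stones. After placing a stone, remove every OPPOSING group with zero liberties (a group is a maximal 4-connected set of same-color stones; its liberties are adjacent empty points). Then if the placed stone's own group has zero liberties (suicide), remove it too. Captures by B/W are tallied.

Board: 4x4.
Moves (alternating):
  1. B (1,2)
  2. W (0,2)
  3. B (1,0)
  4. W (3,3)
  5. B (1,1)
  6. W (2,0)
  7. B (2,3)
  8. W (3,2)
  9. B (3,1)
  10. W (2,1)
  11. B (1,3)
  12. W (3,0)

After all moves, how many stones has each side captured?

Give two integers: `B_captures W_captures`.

Answer: 0 1

Derivation:
Move 1: B@(1,2) -> caps B=0 W=0
Move 2: W@(0,2) -> caps B=0 W=0
Move 3: B@(1,0) -> caps B=0 W=0
Move 4: W@(3,3) -> caps B=0 W=0
Move 5: B@(1,1) -> caps B=0 W=0
Move 6: W@(2,0) -> caps B=0 W=0
Move 7: B@(2,3) -> caps B=0 W=0
Move 8: W@(3,2) -> caps B=0 W=0
Move 9: B@(3,1) -> caps B=0 W=0
Move 10: W@(2,1) -> caps B=0 W=0
Move 11: B@(1,3) -> caps B=0 W=0
Move 12: W@(3,0) -> caps B=0 W=1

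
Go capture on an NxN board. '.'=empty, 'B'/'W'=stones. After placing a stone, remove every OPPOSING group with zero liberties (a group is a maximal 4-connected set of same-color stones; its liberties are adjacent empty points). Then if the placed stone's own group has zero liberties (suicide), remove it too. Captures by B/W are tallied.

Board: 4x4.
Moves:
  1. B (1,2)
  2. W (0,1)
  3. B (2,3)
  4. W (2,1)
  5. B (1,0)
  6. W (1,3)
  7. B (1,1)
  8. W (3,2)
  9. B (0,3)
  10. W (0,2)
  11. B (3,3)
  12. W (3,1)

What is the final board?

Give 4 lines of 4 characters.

Move 1: B@(1,2) -> caps B=0 W=0
Move 2: W@(0,1) -> caps B=0 W=0
Move 3: B@(2,3) -> caps B=0 W=0
Move 4: W@(2,1) -> caps B=0 W=0
Move 5: B@(1,0) -> caps B=0 W=0
Move 6: W@(1,3) -> caps B=0 W=0
Move 7: B@(1,1) -> caps B=0 W=0
Move 8: W@(3,2) -> caps B=0 W=0
Move 9: B@(0,3) -> caps B=1 W=0
Move 10: W@(0,2) -> caps B=1 W=0
Move 11: B@(3,3) -> caps B=1 W=0
Move 12: W@(3,1) -> caps B=1 W=0

Answer: .WWB
BBB.
.W.B
.WWB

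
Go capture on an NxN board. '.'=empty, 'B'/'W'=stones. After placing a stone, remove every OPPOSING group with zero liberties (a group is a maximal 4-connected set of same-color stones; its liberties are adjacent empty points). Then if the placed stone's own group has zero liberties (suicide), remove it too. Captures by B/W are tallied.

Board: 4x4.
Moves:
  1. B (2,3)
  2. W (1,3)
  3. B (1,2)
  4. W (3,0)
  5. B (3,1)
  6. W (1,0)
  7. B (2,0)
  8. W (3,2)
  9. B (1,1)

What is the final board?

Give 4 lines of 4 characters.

Move 1: B@(2,3) -> caps B=0 W=0
Move 2: W@(1,3) -> caps B=0 W=0
Move 3: B@(1,2) -> caps B=0 W=0
Move 4: W@(3,0) -> caps B=0 W=0
Move 5: B@(3,1) -> caps B=0 W=0
Move 6: W@(1,0) -> caps B=0 W=0
Move 7: B@(2,0) -> caps B=1 W=0
Move 8: W@(3,2) -> caps B=1 W=0
Move 9: B@(1,1) -> caps B=1 W=0

Answer: ....
WBBW
B..B
.BW.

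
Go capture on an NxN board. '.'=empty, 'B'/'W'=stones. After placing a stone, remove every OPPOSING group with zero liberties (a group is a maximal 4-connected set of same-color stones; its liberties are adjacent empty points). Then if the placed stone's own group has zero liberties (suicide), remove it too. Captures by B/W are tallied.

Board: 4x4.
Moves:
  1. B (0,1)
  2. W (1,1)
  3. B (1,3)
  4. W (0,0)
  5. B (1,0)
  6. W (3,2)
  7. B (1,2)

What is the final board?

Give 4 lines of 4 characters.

Answer: .B..
BWBB
....
..W.

Derivation:
Move 1: B@(0,1) -> caps B=0 W=0
Move 2: W@(1,1) -> caps B=0 W=0
Move 3: B@(1,3) -> caps B=0 W=0
Move 4: W@(0,0) -> caps B=0 W=0
Move 5: B@(1,0) -> caps B=1 W=0
Move 6: W@(3,2) -> caps B=1 W=0
Move 7: B@(1,2) -> caps B=1 W=0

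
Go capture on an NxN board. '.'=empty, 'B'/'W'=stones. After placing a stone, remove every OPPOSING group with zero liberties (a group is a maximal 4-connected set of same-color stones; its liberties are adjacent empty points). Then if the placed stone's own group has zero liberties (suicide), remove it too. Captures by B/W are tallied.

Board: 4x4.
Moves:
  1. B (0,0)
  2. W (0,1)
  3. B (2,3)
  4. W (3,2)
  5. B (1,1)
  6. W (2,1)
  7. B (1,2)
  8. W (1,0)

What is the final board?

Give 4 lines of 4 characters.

Answer: .W..
WBB.
.W.B
..W.

Derivation:
Move 1: B@(0,0) -> caps B=0 W=0
Move 2: W@(0,1) -> caps B=0 W=0
Move 3: B@(2,3) -> caps B=0 W=0
Move 4: W@(3,2) -> caps B=0 W=0
Move 5: B@(1,1) -> caps B=0 W=0
Move 6: W@(2,1) -> caps B=0 W=0
Move 7: B@(1,2) -> caps B=0 W=0
Move 8: W@(1,0) -> caps B=0 W=1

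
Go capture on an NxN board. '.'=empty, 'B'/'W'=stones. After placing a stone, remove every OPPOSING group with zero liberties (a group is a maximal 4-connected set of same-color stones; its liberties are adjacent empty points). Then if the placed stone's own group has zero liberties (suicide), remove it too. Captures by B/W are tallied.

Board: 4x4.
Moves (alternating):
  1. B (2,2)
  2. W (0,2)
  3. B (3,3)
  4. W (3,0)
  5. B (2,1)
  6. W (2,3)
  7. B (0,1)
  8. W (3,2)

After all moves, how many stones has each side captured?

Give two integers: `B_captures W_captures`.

Move 1: B@(2,2) -> caps B=0 W=0
Move 2: W@(0,2) -> caps B=0 W=0
Move 3: B@(3,3) -> caps B=0 W=0
Move 4: W@(3,0) -> caps B=0 W=0
Move 5: B@(2,1) -> caps B=0 W=0
Move 6: W@(2,3) -> caps B=0 W=0
Move 7: B@(0,1) -> caps B=0 W=0
Move 8: W@(3,2) -> caps B=0 W=1

Answer: 0 1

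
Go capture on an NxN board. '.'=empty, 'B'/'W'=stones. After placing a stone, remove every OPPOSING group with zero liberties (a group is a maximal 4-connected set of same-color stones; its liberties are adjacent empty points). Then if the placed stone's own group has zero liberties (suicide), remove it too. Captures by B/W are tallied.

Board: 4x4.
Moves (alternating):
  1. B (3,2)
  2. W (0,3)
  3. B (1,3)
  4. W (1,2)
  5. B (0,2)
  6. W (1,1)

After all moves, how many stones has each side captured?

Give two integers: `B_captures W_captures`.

Answer: 1 0

Derivation:
Move 1: B@(3,2) -> caps B=0 W=0
Move 2: W@(0,3) -> caps B=0 W=0
Move 3: B@(1,3) -> caps B=0 W=0
Move 4: W@(1,2) -> caps B=0 W=0
Move 5: B@(0,2) -> caps B=1 W=0
Move 6: W@(1,1) -> caps B=1 W=0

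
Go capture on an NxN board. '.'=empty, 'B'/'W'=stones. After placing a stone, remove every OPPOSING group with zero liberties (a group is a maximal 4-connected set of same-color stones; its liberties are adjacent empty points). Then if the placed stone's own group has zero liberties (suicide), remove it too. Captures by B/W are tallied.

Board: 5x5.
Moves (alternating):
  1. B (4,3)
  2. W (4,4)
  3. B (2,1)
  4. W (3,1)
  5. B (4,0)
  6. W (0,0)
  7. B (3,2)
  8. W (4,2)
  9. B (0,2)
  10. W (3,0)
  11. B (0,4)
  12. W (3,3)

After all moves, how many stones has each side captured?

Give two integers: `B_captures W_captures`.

Answer: 0 1

Derivation:
Move 1: B@(4,3) -> caps B=0 W=0
Move 2: W@(4,4) -> caps B=0 W=0
Move 3: B@(2,1) -> caps B=0 W=0
Move 4: W@(3,1) -> caps B=0 W=0
Move 5: B@(4,0) -> caps B=0 W=0
Move 6: W@(0,0) -> caps B=0 W=0
Move 7: B@(3,2) -> caps B=0 W=0
Move 8: W@(4,2) -> caps B=0 W=0
Move 9: B@(0,2) -> caps B=0 W=0
Move 10: W@(3,0) -> caps B=0 W=0
Move 11: B@(0,4) -> caps B=0 W=0
Move 12: W@(3,3) -> caps B=0 W=1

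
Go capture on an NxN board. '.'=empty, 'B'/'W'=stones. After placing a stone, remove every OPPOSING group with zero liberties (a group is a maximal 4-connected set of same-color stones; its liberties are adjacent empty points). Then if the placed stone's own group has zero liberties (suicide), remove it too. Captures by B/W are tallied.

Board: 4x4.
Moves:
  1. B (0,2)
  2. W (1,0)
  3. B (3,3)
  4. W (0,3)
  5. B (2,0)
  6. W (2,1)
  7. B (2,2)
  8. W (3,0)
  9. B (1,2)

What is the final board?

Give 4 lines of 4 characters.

Answer: ..BW
W.B.
.WB.
W..B

Derivation:
Move 1: B@(0,2) -> caps B=0 W=0
Move 2: W@(1,0) -> caps B=0 W=0
Move 3: B@(3,3) -> caps B=0 W=0
Move 4: W@(0,3) -> caps B=0 W=0
Move 5: B@(2,0) -> caps B=0 W=0
Move 6: W@(2,1) -> caps B=0 W=0
Move 7: B@(2,2) -> caps B=0 W=0
Move 8: W@(3,0) -> caps B=0 W=1
Move 9: B@(1,2) -> caps B=0 W=1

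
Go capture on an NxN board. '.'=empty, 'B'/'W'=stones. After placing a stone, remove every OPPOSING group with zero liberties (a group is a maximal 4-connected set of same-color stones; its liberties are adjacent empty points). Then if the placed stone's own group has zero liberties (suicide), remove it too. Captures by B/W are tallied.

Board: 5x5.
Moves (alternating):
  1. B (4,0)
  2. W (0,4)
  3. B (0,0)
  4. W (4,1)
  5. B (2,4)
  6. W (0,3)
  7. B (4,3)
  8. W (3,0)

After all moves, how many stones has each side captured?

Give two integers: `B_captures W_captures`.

Move 1: B@(4,0) -> caps B=0 W=0
Move 2: W@(0,4) -> caps B=0 W=0
Move 3: B@(0,0) -> caps B=0 W=0
Move 4: W@(4,1) -> caps B=0 W=0
Move 5: B@(2,4) -> caps B=0 W=0
Move 6: W@(0,3) -> caps B=0 W=0
Move 7: B@(4,3) -> caps B=0 W=0
Move 8: W@(3,0) -> caps B=0 W=1

Answer: 0 1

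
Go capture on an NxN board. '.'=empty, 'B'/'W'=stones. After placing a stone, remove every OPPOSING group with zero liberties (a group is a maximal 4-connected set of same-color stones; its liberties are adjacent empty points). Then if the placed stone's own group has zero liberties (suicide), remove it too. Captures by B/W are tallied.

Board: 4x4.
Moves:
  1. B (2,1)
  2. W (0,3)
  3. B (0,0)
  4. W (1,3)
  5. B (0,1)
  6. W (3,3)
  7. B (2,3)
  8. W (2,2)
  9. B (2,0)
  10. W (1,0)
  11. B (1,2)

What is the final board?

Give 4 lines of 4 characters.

Answer: BB.W
W.BW
BBW.
...W

Derivation:
Move 1: B@(2,1) -> caps B=0 W=0
Move 2: W@(0,3) -> caps B=0 W=0
Move 3: B@(0,0) -> caps B=0 W=0
Move 4: W@(1,3) -> caps B=0 W=0
Move 5: B@(0,1) -> caps B=0 W=0
Move 6: W@(3,3) -> caps B=0 W=0
Move 7: B@(2,3) -> caps B=0 W=0
Move 8: W@(2,2) -> caps B=0 W=1
Move 9: B@(2,0) -> caps B=0 W=1
Move 10: W@(1,0) -> caps B=0 W=1
Move 11: B@(1,2) -> caps B=0 W=1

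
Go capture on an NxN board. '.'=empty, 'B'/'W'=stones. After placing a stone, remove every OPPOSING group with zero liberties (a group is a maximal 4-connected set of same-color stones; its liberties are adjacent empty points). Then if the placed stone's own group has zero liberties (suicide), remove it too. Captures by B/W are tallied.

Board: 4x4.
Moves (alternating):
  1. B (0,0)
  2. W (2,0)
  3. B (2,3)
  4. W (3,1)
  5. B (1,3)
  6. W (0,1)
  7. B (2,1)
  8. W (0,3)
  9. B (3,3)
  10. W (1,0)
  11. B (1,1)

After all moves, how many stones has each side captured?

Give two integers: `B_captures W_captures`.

Move 1: B@(0,0) -> caps B=0 W=0
Move 2: W@(2,0) -> caps B=0 W=0
Move 3: B@(2,3) -> caps B=0 W=0
Move 4: W@(3,1) -> caps B=0 W=0
Move 5: B@(1,3) -> caps B=0 W=0
Move 6: W@(0,1) -> caps B=0 W=0
Move 7: B@(2,1) -> caps B=0 W=0
Move 8: W@(0,3) -> caps B=0 W=0
Move 9: B@(3,3) -> caps B=0 W=0
Move 10: W@(1,0) -> caps B=0 W=1
Move 11: B@(1,1) -> caps B=0 W=1

Answer: 0 1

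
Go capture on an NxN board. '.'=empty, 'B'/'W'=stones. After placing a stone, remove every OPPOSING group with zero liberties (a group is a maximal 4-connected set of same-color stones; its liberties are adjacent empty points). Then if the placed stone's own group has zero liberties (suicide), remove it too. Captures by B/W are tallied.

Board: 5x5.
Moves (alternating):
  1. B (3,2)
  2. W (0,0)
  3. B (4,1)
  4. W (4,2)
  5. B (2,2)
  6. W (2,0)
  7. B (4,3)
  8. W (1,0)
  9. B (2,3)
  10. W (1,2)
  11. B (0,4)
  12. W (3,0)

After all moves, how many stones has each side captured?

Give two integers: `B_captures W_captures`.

Move 1: B@(3,2) -> caps B=0 W=0
Move 2: W@(0,0) -> caps B=0 W=0
Move 3: B@(4,1) -> caps B=0 W=0
Move 4: W@(4,2) -> caps B=0 W=0
Move 5: B@(2,2) -> caps B=0 W=0
Move 6: W@(2,0) -> caps B=0 W=0
Move 7: B@(4,3) -> caps B=1 W=0
Move 8: W@(1,0) -> caps B=1 W=0
Move 9: B@(2,3) -> caps B=1 W=0
Move 10: W@(1,2) -> caps B=1 W=0
Move 11: B@(0,4) -> caps B=1 W=0
Move 12: W@(3,0) -> caps B=1 W=0

Answer: 1 0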